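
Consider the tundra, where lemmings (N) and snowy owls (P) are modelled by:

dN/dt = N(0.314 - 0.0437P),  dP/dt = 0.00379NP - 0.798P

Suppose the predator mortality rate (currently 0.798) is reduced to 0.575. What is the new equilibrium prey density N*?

N* ≈ 152

At the interior fixed point, setting dP/dt = 0 with P > 0 fixes N* = (predator death rate)/(NP coefficient) — independent of the other coefficients.
With the change, N* = 0.575/0.00379 = 152; it falls from 211.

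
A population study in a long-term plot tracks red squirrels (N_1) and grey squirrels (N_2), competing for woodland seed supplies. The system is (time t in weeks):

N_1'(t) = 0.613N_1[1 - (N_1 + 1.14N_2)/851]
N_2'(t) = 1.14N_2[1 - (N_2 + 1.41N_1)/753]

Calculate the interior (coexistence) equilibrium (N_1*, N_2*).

Setting both brackets to zero gives the nullclines N_1 + 1.14N_2 = 851 and 1.41N_1 + N_2 = 753.
Substituting N_2 = 753 - 1.41N_1 into the first: N_1(1 - 1.14·1.41) = 851 - 1.14·753.
So N_1* = -7.42/-0.607 = 12.2, and then N_2* = 753 - 1.41·12.2 = 736.

N_1* ≈ 12.2, N_2* ≈ 736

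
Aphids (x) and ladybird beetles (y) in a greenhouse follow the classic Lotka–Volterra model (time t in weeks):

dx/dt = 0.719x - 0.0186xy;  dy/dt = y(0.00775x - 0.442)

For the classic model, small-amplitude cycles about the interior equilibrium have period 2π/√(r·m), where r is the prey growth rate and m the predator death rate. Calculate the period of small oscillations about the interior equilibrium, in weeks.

T ≈ 11.1 weeks

Here r = 0.719 and m = 0.442, so r·m = 0.318.
ω = √0.318 = 0.564 per week, hence T = 2π/ω ≈ 11.1 weeks.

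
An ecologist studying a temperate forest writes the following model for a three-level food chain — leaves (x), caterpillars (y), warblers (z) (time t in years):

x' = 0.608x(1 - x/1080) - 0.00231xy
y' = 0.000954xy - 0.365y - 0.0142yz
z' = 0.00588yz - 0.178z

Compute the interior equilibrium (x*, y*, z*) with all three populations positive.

From dz/dt = 0: 0.00588y* = 0.178, so y* = 30.3.
From dx/dt = 0: 0.608(1 - x*/1080) = 0.00231·30.3, giving x* = 1080·(1 - 0.115) = 956.
From dy/dt = 0: 0.000954·956 - 0.365 = 0.0142z*, so z* = 0.547/0.0142 = 38.5.

x* ≈ 956, y* ≈ 30.3, z* ≈ 38.5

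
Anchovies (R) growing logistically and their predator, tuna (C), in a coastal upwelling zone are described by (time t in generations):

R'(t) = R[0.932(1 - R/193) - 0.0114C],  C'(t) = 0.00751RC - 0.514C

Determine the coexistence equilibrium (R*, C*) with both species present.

R* ≈ 68.4, C* ≈ 52.8

From dC/dt = 0 with C > 0: 0.00751R* = 0.514, so R* = 68.4.
Substitute into dR/dt = 0: 0.932(1 - 68.4/193) = 0.0114C*.
The bracket is 0.645, giving C* = 0.601/0.0114 = 52.8.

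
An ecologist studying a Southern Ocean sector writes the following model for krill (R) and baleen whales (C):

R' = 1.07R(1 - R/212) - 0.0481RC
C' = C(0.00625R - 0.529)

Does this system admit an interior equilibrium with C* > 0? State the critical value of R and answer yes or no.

The predator equation gives dC/dt > 0 only when R > 0.529/0.00625 = 84.6.
Without the predator, R → K = 212. Since 212 > 84.6, the predator can invade and persist.

Threshold R = 84.6; K > 84.6, so yes, the predator persists.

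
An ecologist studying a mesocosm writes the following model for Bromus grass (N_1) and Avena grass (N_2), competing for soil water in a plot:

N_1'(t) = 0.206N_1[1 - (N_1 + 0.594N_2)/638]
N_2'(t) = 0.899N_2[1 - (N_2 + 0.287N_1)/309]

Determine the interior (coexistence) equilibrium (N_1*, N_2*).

Setting both brackets to zero gives the nullclines N_1 + 0.594N_2 = 638 and 0.287N_1 + N_2 = 309.
Substituting N_2 = 309 - 0.287N_1 into the first: N_1(1 - 0.594·0.287) = 638 - 0.594·309.
So N_1* = 454/0.83 = 548, and then N_2* = 309 - 0.287·548 = 152.

N_1* ≈ 548, N_2* ≈ 152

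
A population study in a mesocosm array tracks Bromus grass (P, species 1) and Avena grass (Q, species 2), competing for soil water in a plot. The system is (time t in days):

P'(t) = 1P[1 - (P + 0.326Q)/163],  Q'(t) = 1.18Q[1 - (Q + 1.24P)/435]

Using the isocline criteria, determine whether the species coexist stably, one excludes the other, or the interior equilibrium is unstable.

stable coexistence

Compare the nullcline intercepts: K1/α12 = 163/0.326 = 500 > K2 = 435; K2/α21 = 435/1.24 = 351 > K1 = 163.
Since both inequalities hold, each species can invade when rare, so the interior equilibrium is stable.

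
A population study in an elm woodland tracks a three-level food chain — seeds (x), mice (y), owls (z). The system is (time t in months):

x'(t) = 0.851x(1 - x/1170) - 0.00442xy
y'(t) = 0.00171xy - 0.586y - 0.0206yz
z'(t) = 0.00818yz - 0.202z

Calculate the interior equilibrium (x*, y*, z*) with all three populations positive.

From dz/dt = 0: 0.00818y* = 0.202, so y* = 24.7.
From dx/dt = 0: 0.851(1 - x*/1170) = 0.00442·24.7, giving x* = 1170·(1 - 0.128) = 1020.
From dy/dt = 0: 0.00171·1020 - 0.586 = 0.0206z*, so z* = 1.16/0.0206 = 56.2.

x* ≈ 1020, y* ≈ 24.7, z* ≈ 56.2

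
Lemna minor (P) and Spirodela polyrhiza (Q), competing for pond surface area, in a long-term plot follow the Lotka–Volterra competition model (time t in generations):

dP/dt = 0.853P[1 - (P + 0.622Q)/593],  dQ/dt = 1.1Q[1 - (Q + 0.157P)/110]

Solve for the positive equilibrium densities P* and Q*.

Setting both brackets to zero gives the nullclines P + 0.622Q = 593 and 0.157P + Q = 110.
Substituting Q = 110 - 0.157P into the first: P(1 - 0.622·0.157) = 593 - 0.622·110.
So P* = 525/0.902 = 581, and then Q* = 110 - 0.157·581 = 18.7.

P* ≈ 581, Q* ≈ 18.7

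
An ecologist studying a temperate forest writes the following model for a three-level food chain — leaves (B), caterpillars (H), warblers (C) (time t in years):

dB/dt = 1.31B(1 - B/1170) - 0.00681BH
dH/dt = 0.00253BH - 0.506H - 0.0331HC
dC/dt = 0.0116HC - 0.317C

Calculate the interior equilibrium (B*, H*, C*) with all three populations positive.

B* ≈ 1000, H* ≈ 27.3, C* ≈ 61.4

From dC/dt = 0: 0.0116H* = 0.317, so H* = 27.3.
From dB/dt = 0: 1.31(1 - B*/1170) = 0.00681·27.3, giving B* = 1170·(1 - 0.142) = 1000.
From dH/dt = 0: 0.00253·1000 - 0.506 = 0.0331C*, so C* = 2.03/0.0331 = 61.4.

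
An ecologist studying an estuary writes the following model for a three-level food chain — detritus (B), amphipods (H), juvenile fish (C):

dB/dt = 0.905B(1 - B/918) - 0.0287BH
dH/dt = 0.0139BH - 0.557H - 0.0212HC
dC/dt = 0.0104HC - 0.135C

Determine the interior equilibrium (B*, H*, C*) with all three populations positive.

From dC/dt = 0: 0.0104H* = 0.135, so H* = 13.
From dB/dt = 0: 0.905(1 - B*/918) = 0.0287·13, giving B* = 918·(1 - 0.412) = 540.
From dH/dt = 0: 0.0139·540 - 0.557 = 0.0212C*, so C* = 6.95/0.0212 = 328.

B* ≈ 540, H* ≈ 13, C* ≈ 328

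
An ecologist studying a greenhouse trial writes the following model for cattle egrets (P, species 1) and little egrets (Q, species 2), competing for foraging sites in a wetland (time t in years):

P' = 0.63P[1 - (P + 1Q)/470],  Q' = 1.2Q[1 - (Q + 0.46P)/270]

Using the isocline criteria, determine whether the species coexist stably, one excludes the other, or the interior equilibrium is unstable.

stable coexistence

Compare the nullcline intercepts: K1/α12 = 470/1 = 470 > K2 = 270; K2/α21 = 270/0.46 = 587 > K1 = 470.
Since both inequalities hold, each species can invade when rare, so the interior equilibrium is stable.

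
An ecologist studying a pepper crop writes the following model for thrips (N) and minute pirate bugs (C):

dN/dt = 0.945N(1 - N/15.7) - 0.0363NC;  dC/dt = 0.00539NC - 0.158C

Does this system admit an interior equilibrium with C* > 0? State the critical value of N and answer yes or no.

The predator equation gives dC/dt > 0 only when N > 0.158/0.00539 = 29.3.
Without the predator, N → K = 15.7. Since 15.7 < 29.3, the predator cannot invade.

Threshold N = 29.3; K < 29.3, so no, the predator goes extinct.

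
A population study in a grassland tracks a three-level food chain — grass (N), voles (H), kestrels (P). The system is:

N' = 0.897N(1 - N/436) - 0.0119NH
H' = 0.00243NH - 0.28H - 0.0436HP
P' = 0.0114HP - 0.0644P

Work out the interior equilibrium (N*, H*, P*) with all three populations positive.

From dP/dt = 0: 0.0114H* = 0.0644, so H* = 5.65.
From dN/dt = 0: 0.897(1 - N*/436) = 0.0119·5.65, giving N* = 436·(1 - 0.0749) = 403.
From dH/dt = 0: 0.00243·403 - 0.28 = 0.0436P*, so P* = 0.7/0.0436 = 16.1.

N* ≈ 403, H* ≈ 5.65, P* ≈ 16.1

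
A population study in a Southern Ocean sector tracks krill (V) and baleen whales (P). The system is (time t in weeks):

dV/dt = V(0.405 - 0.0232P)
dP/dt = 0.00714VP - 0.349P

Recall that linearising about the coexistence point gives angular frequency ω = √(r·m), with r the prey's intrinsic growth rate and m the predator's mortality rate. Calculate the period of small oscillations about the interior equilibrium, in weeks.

Here r = 0.405 and m = 0.349, so r·m = 0.141.
ω = √0.141 = 0.376 per week, hence T = 2π/ω ≈ 16.7 weeks.

T ≈ 16.7 weeks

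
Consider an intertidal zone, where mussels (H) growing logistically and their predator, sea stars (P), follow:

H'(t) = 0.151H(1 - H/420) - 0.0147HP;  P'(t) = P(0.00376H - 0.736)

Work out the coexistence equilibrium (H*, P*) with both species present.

From dP/dt = 0 with P > 0: 0.00376H* = 0.736, so H* = 196.
Substitute into dH/dt = 0: 0.151(1 - 196/420) = 0.0147P*.
The bracket is 0.534, giving P* = 0.0806/0.0147 = 5.48.

H* ≈ 196, P* ≈ 5.48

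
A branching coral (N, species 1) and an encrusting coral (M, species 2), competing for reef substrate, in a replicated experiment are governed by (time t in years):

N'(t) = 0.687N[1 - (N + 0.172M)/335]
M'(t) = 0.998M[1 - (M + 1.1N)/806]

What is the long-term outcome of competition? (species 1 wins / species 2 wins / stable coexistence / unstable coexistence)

Compare the nullcline intercepts: K1/α12 = 335/0.172 = 1950 > K2 = 806; K2/α21 = 806/1.1 = 733 > K1 = 335.
Since both inequalities hold, each species can invade when rare, so the interior equilibrium is stable.

stable coexistence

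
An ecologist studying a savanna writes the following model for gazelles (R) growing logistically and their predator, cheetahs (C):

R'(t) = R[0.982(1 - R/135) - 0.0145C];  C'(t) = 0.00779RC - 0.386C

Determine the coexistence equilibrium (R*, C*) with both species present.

R* ≈ 49.6, C* ≈ 42.9

From dC/dt = 0 with C > 0: 0.00779R* = 0.386, so R* = 49.6.
Substitute into dR/dt = 0: 0.982(1 - 49.6/135) = 0.0145C*.
The bracket is 0.633, giving C* = 0.622/0.0145 = 42.9.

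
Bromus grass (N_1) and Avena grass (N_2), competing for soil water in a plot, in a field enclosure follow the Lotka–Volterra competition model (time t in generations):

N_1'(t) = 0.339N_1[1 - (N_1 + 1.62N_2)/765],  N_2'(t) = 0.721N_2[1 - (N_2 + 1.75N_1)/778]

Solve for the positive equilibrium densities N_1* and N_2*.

N_1* ≈ 270, N_2* ≈ 306

Setting both brackets to zero gives the nullclines N_1 + 1.62N_2 = 765 and 1.75N_1 + N_2 = 778.
Substituting N_2 = 778 - 1.75N_1 into the first: N_1(1 - 1.62·1.75) = 765 - 1.62·778.
So N_1* = -495/-1.83 = 270, and then N_2* = 778 - 1.75·270 = 306.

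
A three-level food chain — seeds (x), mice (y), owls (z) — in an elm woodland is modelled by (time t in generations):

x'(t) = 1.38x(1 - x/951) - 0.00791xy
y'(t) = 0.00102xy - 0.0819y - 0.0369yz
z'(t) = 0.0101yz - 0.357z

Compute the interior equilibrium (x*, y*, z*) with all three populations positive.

x* ≈ 758, y* ≈ 35.3, z* ≈ 18.7

From dz/dt = 0: 0.0101y* = 0.357, so y* = 35.3.
From dx/dt = 0: 1.38(1 - x*/951) = 0.00791·35.3, giving x* = 951·(1 - 0.203) = 758.
From dy/dt = 0: 0.00102·758 - 0.0819 = 0.0369z*, so z* = 0.692/0.0369 = 18.7.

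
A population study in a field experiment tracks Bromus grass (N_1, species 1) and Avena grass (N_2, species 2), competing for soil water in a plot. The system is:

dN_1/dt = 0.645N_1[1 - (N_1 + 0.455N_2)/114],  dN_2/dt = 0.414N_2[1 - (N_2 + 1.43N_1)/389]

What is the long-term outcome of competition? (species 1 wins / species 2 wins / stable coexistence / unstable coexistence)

species 2 excludes species 1

Compare the nullcline intercepts: K1/α12 = 114/0.455 = 251 < K2 = 389; K2/α21 = 389/1.43 = 272 > K1 = 114.
Since the inequalities point opposite ways, species 2 can invade but species 1 cannot.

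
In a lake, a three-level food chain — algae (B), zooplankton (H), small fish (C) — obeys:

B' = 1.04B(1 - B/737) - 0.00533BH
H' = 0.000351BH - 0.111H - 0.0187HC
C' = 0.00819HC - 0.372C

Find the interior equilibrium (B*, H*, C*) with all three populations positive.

From dC/dt = 0: 0.00819H* = 0.372, so H* = 45.4.
From dB/dt = 0: 1.04(1 - B*/737) = 0.00533·45.4, giving B* = 737·(1 - 0.233) = 565.
From dH/dt = 0: 0.000351·565 - 0.111 = 0.0187C*, so C* = 0.0875/0.0187 = 4.68.

B* ≈ 565, H* ≈ 45.4, C* ≈ 4.68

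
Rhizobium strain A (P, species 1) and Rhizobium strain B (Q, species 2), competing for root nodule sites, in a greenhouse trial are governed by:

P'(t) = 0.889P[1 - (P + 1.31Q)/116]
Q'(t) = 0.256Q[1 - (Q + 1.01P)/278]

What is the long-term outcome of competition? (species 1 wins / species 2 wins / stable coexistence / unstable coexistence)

Compare the nullcline intercepts: K1/α12 = 116/1.31 = 88.5 < K2 = 278; K2/α21 = 278/1.01 = 275 > K1 = 116.
Since the inequalities point opposite ways, species 2 can invade but species 1 cannot.

species 2 excludes species 1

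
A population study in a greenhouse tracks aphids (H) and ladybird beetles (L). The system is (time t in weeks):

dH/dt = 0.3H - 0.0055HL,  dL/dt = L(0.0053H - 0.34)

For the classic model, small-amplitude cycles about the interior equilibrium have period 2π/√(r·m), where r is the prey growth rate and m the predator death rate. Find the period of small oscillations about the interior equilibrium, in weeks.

T ≈ 19.7 weeks

Here r = 0.3 and m = 0.34, so r·m = 0.102.
ω = √0.102 = 0.319 per week, hence T = 2π/ω ≈ 19.7 weeks.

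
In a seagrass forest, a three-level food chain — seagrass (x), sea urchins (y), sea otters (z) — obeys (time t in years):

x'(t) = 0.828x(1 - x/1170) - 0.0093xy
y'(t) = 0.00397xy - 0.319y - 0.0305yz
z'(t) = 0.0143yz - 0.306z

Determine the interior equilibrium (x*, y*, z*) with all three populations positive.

x* ≈ 889, y* ≈ 21.4, z* ≈ 105

From dz/dt = 0: 0.0143y* = 0.306, so y* = 21.4.
From dx/dt = 0: 0.828(1 - x*/1170) = 0.0093·21.4, giving x* = 1170·(1 - 0.24) = 889.
From dy/dt = 0: 0.00397·889 - 0.319 = 0.0305z*, so z* = 3.21/0.0305 = 105.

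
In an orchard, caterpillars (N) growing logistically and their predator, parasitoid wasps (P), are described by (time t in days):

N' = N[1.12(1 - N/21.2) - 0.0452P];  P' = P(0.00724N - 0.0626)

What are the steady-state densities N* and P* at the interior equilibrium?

N* ≈ 8.65, P* ≈ 14.7

From dP/dt = 0 with P > 0: 0.00724N* = 0.0626, so N* = 8.65.
Substitute into dN/dt = 0: 1.12(1 - 8.65/21.2) = 0.0452P*.
The bracket is 0.592, giving P* = 0.663/0.0452 = 14.7.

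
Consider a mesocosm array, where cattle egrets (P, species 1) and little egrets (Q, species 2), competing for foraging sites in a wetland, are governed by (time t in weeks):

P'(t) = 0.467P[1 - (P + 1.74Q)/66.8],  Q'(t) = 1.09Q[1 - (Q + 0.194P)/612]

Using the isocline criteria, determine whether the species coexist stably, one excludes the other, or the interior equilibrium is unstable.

species 2 excludes species 1

Compare the nullcline intercepts: K1/α12 = 66.8/1.74 = 38.4 < K2 = 612; K2/α21 = 612/0.194 = 3150 > K1 = 66.8.
Since the inequalities point opposite ways, species 2 can invade but species 1 cannot.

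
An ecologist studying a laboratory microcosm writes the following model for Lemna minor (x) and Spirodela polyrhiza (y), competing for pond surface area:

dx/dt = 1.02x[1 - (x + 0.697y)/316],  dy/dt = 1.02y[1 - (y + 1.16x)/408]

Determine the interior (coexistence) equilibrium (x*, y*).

x* ≈ 165, y* ≈ 216

Setting both brackets to zero gives the nullclines x + 0.697y = 316 and 1.16x + y = 408.
Substituting y = 408 - 1.16x into the first: x(1 - 0.697·1.16) = 316 - 0.697·408.
So x* = 31.6/0.191 = 165, and then y* = 408 - 1.16·165 = 216.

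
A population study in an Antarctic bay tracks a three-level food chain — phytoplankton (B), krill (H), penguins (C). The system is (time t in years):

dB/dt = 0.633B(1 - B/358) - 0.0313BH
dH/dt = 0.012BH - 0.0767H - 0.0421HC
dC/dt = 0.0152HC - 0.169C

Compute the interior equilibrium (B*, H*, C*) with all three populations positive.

B* ≈ 161, H* ≈ 11.1, C* ≈ 44.1

From dC/dt = 0: 0.0152H* = 0.169, so H* = 11.1.
From dB/dt = 0: 0.633(1 - B*/358) = 0.0313·11.1, giving B* = 358·(1 - 0.55) = 161.
From dH/dt = 0: 0.012·161 - 0.0767 = 0.0421C*, so C* = 1.86/0.0421 = 44.1.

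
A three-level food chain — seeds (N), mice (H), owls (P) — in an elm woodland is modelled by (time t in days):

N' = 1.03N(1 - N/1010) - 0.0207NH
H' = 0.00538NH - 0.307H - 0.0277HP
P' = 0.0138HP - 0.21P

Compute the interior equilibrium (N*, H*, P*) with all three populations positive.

From dP/dt = 0: 0.0138H* = 0.21, so H* = 15.2.
From dN/dt = 0: 1.03(1 - N*/1010) = 0.0207·15.2, giving N* = 1010·(1 - 0.306) = 701.
From dH/dt = 0: 0.00538·701 - 0.307 = 0.0277P*, so P* = 3.47/0.0277 = 125.

N* ≈ 701, H* ≈ 15.2, P* ≈ 125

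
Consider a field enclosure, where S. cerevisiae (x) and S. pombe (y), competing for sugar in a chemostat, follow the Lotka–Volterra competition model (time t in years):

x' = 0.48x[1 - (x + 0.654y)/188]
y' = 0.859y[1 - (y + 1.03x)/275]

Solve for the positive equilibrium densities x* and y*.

x* ≈ 25, y* ≈ 249

Setting both brackets to zero gives the nullclines x + 0.654y = 188 and 1.03x + y = 275.
Substituting y = 275 - 1.03x into the first: x(1 - 0.654·1.03) = 188 - 0.654·275.
So x* = 8.15/0.326 = 25, and then y* = 275 - 1.03·25 = 249.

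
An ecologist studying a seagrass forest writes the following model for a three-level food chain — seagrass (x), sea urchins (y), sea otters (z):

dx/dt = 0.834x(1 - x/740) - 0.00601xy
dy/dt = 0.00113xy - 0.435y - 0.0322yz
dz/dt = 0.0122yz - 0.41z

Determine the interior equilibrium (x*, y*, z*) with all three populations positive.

From dz/dt = 0: 0.0122y* = 0.41, so y* = 33.6.
From dx/dt = 0: 0.834(1 - x*/740) = 0.00601·33.6, giving x* = 740·(1 - 0.242) = 561.
From dy/dt = 0: 0.00113·561 - 0.435 = 0.0322z*, so z* = 0.199/0.0322 = 6.17.

x* ≈ 561, y* ≈ 33.6, z* ≈ 6.17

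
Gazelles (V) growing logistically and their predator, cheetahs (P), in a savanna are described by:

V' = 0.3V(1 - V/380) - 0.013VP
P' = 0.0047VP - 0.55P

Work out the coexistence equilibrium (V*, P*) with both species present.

From dP/dt = 0 with P > 0: 0.0047V* = 0.55, so V* = 117.
Substitute into dV/dt = 0: 0.3(1 - 117/380) = 0.013P*.
The bracket is 0.692, giving P* = 0.208/0.013 = 16.

V* ≈ 117, P* ≈ 16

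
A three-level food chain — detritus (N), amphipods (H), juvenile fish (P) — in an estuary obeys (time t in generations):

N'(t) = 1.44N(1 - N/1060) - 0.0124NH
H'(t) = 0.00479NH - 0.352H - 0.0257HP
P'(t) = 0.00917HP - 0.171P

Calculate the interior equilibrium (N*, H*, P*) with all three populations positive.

N* ≈ 890, H* ≈ 18.6, P* ≈ 152

From dP/dt = 0: 0.00917H* = 0.171, so H* = 18.6.
From dN/dt = 0: 1.44(1 - N*/1060) = 0.0124·18.6, giving N* = 1060·(1 - 0.161) = 890.
From dH/dt = 0: 0.00479·890 - 0.352 = 0.0257P*, so P* = 3.91/0.0257 = 152.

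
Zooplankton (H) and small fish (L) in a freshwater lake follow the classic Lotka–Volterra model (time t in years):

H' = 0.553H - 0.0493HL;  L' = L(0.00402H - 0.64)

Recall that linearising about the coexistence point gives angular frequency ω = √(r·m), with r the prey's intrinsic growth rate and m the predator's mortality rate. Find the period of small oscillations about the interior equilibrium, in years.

T ≈ 10.6 years

Here r = 0.553 and m = 0.64, so r·m = 0.354.
ω = √0.354 = 0.595 per year, hence T = 2π/ω ≈ 10.6 years.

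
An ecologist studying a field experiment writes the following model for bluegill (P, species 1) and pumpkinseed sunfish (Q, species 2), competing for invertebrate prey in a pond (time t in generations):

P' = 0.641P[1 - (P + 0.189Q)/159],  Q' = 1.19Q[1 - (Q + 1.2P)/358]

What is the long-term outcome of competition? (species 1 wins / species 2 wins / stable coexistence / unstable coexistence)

Compare the nullcline intercepts: K1/α12 = 159/0.189 = 841 > K2 = 358; K2/α21 = 358/1.2 = 298 > K1 = 159.
Since both inequalities hold, each species can invade when rare, so the interior equilibrium is stable.

stable coexistence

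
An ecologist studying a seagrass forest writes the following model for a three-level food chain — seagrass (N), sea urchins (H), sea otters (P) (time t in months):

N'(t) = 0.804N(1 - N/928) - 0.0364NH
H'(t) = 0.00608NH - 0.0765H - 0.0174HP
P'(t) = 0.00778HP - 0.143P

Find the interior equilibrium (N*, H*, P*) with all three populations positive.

From dP/dt = 0: 0.00778H* = 0.143, so H* = 18.4.
From dN/dt = 0: 0.804(1 - N*/928) = 0.0364·18.4, giving N* = 928·(1 - 0.832) = 156.
From dH/dt = 0: 0.00608·156 - 0.0765 = 0.0174P*, so P* = 0.871/0.0174 = 50.

N* ≈ 156, H* ≈ 18.4, P* ≈ 50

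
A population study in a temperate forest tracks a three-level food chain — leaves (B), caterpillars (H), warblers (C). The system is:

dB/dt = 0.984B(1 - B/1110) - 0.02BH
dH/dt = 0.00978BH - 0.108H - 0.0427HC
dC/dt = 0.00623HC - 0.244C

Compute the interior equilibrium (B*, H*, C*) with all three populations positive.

From dC/dt = 0: 0.00623H* = 0.244, so H* = 39.2.
From dB/dt = 0: 0.984(1 - B*/1110) = 0.02·39.2, giving B* = 1110·(1 - 0.796) = 226.
From dH/dt = 0: 0.00978·226 - 0.108 = 0.0427C*, so C* = 2.11/0.0427 = 49.3.

B* ≈ 226, H* ≈ 39.2, C* ≈ 49.3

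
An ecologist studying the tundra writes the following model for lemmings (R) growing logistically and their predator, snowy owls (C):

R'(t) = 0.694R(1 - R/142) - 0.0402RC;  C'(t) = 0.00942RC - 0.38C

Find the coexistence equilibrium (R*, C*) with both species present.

R* ≈ 40.3, C* ≈ 12.4

From dC/dt = 0 with C > 0: 0.00942R* = 0.38, so R* = 40.3.
Substitute into dR/dt = 0: 0.694(1 - 40.3/142) = 0.0402C*.
The bracket is 0.716, giving C* = 0.497/0.0402 = 12.4.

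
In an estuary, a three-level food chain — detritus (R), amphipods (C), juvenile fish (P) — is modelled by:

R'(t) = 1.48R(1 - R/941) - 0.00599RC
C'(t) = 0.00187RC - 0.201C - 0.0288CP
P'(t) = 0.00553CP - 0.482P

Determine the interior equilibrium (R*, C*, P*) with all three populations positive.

R* ≈ 609, C* ≈ 87.2, P* ≈ 32.6

From dP/dt = 0: 0.00553C* = 0.482, so C* = 87.2.
From dR/dt = 0: 1.48(1 - R*/941) = 0.00599·87.2, giving R* = 941·(1 - 0.353) = 609.
From dC/dt = 0: 0.00187·609 - 0.201 = 0.0288P*, so P* = 0.938/0.0288 = 32.6.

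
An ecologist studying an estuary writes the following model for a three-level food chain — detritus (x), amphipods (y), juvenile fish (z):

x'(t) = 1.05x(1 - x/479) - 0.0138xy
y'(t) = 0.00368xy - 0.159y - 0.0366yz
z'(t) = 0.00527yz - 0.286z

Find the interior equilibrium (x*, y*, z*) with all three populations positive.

x* ≈ 137, y* ≈ 54.3, z* ≈ 9.47

From dz/dt = 0: 0.00527y* = 0.286, so y* = 54.3.
From dx/dt = 0: 1.05(1 - x*/479) = 0.0138·54.3, giving x* = 479·(1 - 0.713) = 137.
From dy/dt = 0: 0.00368·137 - 0.159 = 0.0366z*, so z* = 0.346/0.0366 = 9.47.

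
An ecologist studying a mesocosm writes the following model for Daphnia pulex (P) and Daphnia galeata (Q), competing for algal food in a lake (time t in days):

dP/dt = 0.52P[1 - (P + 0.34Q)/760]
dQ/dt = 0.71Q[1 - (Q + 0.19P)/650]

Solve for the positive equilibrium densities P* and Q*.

Setting both brackets to zero gives the nullclines P + 0.34Q = 760 and 0.19P + Q = 650.
Substituting Q = 650 - 0.19P into the first: P(1 - 0.34·0.19) = 760 - 0.34·650.
So P* = 539/0.935 = 576, and then Q* = 650 - 0.19·576 = 541.

P* ≈ 576, Q* ≈ 541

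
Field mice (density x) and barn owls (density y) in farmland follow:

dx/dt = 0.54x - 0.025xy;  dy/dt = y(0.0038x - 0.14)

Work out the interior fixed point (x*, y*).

x* ≈ 36.8, y* ≈ 21.6

Set dy/dt = 0 with y > 0: 0.0038x - 0.14 = 0, so x* = 0.14/0.0038 = 36.8.
Set dx/dt = 0 with x > 0: 0.54 - 0.025y = 0, so y* = 0.54/0.025 = 21.6.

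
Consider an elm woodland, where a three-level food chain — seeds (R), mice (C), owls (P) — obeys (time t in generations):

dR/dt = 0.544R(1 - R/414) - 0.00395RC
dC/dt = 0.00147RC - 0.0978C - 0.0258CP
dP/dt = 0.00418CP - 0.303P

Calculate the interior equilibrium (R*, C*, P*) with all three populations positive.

From dP/dt = 0: 0.00418C* = 0.303, so C* = 72.5.
From dR/dt = 0: 0.544(1 - R*/414) = 0.00395·72.5, giving R* = 414·(1 - 0.526) = 196.
From dC/dt = 0: 0.00147·196 - 0.0978 = 0.0258P*, so P* = 0.19/0.0258 = 7.38.

R* ≈ 196, C* ≈ 72.5, P* ≈ 7.38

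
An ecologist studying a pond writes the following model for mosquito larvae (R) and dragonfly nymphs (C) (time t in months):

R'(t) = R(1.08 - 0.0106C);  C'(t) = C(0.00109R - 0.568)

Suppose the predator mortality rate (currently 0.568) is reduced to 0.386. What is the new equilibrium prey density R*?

At the interior fixed point, setting dC/dt = 0 with C > 0 fixes R* = (predator death rate)/(RC coefficient) — independent of the other coefficients.
With the change, R* = 0.386/0.00109 = 354; it falls from 521.

R* ≈ 354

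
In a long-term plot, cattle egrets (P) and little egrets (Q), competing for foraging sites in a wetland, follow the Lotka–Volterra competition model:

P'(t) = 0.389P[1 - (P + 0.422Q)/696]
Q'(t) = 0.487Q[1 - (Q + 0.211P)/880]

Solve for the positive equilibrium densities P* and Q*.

Setting both brackets to zero gives the nullclines P + 0.422Q = 696 and 0.211P + Q = 880.
Substituting Q = 880 - 0.211P into the first: P(1 - 0.422·0.211) = 696 - 0.422·880.
So P* = 325/0.911 = 356, and then Q* = 880 - 0.211·356 = 805.

P* ≈ 356, Q* ≈ 805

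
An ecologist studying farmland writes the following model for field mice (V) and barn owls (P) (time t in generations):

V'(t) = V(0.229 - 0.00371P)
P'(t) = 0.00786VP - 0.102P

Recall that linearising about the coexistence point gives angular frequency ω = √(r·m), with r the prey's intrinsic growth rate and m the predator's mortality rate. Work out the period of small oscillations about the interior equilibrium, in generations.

Here r = 0.229 and m = 0.102, so r·m = 0.0234.
ω = √0.0234 = 0.153 per generation, hence T = 2π/ω ≈ 41.1 generations.

T ≈ 41.1 generations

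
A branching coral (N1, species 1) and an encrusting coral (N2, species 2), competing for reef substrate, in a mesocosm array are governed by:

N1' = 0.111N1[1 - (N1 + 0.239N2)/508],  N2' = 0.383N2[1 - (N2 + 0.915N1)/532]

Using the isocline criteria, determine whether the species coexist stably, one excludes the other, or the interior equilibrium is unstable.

stable coexistence

Compare the nullcline intercepts: K1/α12 = 508/0.239 = 2130 > K2 = 532; K2/α21 = 532/0.915 = 581 > K1 = 508.
Since both inequalities hold, each species can invade when rare, so the interior equilibrium is stable.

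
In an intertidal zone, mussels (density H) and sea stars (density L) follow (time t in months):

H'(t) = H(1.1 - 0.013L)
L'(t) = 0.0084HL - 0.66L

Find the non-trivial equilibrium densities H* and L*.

H* ≈ 78.6, L* ≈ 84.6

Set dL/dt = 0 with L > 0: 0.0084H - 0.66 = 0, so H* = 0.66/0.0084 = 78.6.
Set dH/dt = 0 with H > 0: 1.1 - 0.013L = 0, so L* = 1.1/0.013 = 84.6.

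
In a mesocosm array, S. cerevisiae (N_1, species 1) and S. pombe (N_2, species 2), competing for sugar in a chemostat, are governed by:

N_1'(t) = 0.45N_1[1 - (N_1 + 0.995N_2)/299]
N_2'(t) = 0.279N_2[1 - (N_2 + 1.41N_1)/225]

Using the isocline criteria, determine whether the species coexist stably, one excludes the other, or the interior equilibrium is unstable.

Compare the nullcline intercepts: K1/α12 = 299/0.995 = 301 > K2 = 225; K2/α21 = 225/1.41 = 160 < K1 = 299.
Since the inequalities point opposite ways, species 1 can invade but species 2 cannot.

species 1 excludes species 2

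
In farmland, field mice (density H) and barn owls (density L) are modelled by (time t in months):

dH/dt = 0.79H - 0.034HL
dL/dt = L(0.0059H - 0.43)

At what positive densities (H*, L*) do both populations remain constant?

H* ≈ 72.9, L* ≈ 23.2

Set dL/dt = 0 with L > 0: 0.0059H - 0.43 = 0, so H* = 0.43/0.0059 = 72.9.
Set dH/dt = 0 with H > 0: 0.79 - 0.034L = 0, so L* = 0.79/0.034 = 23.2.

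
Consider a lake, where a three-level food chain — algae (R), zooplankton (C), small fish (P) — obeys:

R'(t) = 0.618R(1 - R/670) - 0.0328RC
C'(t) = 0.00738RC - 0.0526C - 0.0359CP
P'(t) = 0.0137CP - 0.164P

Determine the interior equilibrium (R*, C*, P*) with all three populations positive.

R* ≈ 244, C* ≈ 12, P* ≈ 48.8

From dP/dt = 0: 0.0137C* = 0.164, so C* = 12.
From dR/dt = 0: 0.618(1 - R*/670) = 0.0328·12, giving R* = 670·(1 - 0.635) = 244.
From dC/dt = 0: 0.00738·244 - 0.0526 = 0.0359P*, so P* = 1.75/0.0359 = 48.8.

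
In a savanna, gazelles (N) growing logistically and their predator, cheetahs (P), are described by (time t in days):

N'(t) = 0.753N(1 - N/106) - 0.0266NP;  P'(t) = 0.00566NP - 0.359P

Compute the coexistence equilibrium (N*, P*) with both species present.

From dP/dt = 0 with P > 0: 0.00566N* = 0.359, so N* = 63.4.
Substitute into dN/dt = 0: 0.753(1 - 63.4/106) = 0.0266P*.
The bracket is 0.402, giving P* = 0.302/0.0266 = 11.4.

N* ≈ 63.4, P* ≈ 11.4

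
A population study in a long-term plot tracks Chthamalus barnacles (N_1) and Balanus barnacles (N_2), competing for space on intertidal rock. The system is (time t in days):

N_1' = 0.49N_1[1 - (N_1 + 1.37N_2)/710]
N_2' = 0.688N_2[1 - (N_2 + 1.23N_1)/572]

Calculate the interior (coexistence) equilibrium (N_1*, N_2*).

N_1* ≈ 107, N_2* ≈ 440

Setting both brackets to zero gives the nullclines N_1 + 1.37N_2 = 710 and 1.23N_1 + N_2 = 572.
Substituting N_2 = 572 - 1.23N_1 into the first: N_1(1 - 1.37·1.23) = 710 - 1.37·572.
So N_1* = -73.6/-0.685 = 107, and then N_2* = 572 - 1.23·107 = 440.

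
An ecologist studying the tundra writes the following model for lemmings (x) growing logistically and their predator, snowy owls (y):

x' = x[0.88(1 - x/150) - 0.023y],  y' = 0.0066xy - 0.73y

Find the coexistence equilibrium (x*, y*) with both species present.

From dy/dt = 0 with y > 0: 0.0066x* = 0.73, so x* = 111.
Substitute into dx/dt = 0: 0.88(1 - 111/150) = 0.023y*.
The bracket is 0.263, giving y* = 0.231/0.023 = 10.

x* ≈ 111, y* ≈ 10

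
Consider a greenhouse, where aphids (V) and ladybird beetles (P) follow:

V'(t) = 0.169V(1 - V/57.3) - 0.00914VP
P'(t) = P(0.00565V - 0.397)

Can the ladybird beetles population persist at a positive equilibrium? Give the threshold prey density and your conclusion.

Threshold V = 70.3; K < 70.3, so no, the predator goes extinct.

The predator equation gives dP/dt > 0 only when V > 0.397/0.00565 = 70.3.
Without the predator, V → K = 57.3. Since 57.3 < 70.3, the predator cannot invade.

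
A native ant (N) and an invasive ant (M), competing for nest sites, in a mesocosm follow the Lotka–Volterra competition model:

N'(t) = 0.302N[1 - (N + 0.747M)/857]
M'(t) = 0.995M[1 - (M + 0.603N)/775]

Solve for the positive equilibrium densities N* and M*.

N* ≈ 506, M* ≈ 470

Setting both brackets to zero gives the nullclines N + 0.747M = 857 and 0.603N + M = 775.
Substituting M = 775 - 0.603N into the first: N(1 - 0.747·0.603) = 857 - 0.747·775.
So N* = 278/0.55 = 506, and then M* = 775 - 0.603·506 = 470.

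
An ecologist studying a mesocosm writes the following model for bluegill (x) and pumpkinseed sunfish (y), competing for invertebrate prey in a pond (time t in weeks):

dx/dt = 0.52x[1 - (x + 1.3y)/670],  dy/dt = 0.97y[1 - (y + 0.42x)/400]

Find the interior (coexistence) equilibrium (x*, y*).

x* ≈ 330, y* ≈ 261

Setting both brackets to zero gives the nullclines x + 1.3y = 670 and 0.42x + y = 400.
Substituting y = 400 - 0.42x into the first: x(1 - 1.3·0.42) = 670 - 1.3·400.
So x* = 150/0.454 = 330, and then y* = 400 - 0.42·330 = 261.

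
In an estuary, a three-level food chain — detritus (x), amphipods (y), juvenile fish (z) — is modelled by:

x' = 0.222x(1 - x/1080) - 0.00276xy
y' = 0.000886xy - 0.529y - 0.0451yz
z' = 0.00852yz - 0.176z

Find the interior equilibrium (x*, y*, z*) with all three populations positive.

x* ≈ 803, y* ≈ 20.7, z* ≈ 4.04

From dz/dt = 0: 0.00852y* = 0.176, so y* = 20.7.
From dx/dt = 0: 0.222(1 - x*/1080) = 0.00276·20.7, giving x* = 1080·(1 - 0.257) = 803.
From dy/dt = 0: 0.000886·803 - 0.529 = 0.0451z*, so z* = 0.182/0.0451 = 4.04.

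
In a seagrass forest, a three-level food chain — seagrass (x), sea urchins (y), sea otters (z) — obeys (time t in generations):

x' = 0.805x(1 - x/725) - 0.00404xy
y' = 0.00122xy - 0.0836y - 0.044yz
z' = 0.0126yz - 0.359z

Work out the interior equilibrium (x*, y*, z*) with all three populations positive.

From dz/dt = 0: 0.0126y* = 0.359, so y* = 28.5.
From dx/dt = 0: 0.805(1 - x*/725) = 0.00404·28.5, giving x* = 725·(1 - 0.143) = 621.
From dy/dt = 0: 0.00122·621 - 0.0836 = 0.044z*, so z* = 0.674/0.044 = 15.3.

x* ≈ 621, y* ≈ 28.5, z* ≈ 15.3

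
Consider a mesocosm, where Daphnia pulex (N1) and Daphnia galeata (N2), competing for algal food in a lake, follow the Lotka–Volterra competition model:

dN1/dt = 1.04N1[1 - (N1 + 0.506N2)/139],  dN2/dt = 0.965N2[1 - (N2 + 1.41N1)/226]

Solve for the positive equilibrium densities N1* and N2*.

Setting both brackets to zero gives the nullclines N1 + 0.506N2 = 139 and 1.41N1 + N2 = 226.
Substituting N2 = 226 - 1.41N1 into the first: N1(1 - 0.506·1.41) = 139 - 0.506·226.
So N1* = 24.6/0.287 = 86, and then N2* = 226 - 1.41·86 = 105.

N1* ≈ 86, N2* ≈ 105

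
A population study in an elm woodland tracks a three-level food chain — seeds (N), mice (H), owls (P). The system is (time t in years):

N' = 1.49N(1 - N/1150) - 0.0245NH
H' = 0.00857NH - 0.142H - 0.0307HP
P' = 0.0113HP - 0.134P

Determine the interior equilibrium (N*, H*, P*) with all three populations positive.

N* ≈ 926, H* ≈ 11.9, P* ≈ 254

From dP/dt = 0: 0.0113H* = 0.134, so H* = 11.9.
From dN/dt = 0: 1.49(1 - N*/1150) = 0.0245·11.9, giving N* = 1150·(1 - 0.195) = 926.
From dH/dt = 0: 0.00857·926 - 0.142 = 0.0307P*, so P* = 7.79/0.0307 = 254.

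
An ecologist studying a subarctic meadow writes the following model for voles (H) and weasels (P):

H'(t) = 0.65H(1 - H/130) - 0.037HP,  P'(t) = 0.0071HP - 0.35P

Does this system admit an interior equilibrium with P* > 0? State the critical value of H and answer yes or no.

Threshold H = 49.3; K > 49.3, so yes, the predator persists.

The predator equation gives dP/dt > 0 only when H > 0.35/0.0071 = 49.3.
Without the predator, H → K = 130. Since 130 > 49.3, the predator can invade and persist.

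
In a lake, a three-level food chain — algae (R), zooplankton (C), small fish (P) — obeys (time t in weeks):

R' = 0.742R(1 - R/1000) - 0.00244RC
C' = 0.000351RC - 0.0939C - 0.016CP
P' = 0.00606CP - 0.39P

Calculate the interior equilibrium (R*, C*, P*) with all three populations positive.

R* ≈ 788, C* ≈ 64.4, P* ≈ 11.4

From dP/dt = 0: 0.00606C* = 0.39, so C* = 64.4.
From dR/dt = 0: 0.742(1 - R*/1000) = 0.00244·64.4, giving R* = 1000·(1 - 0.212) = 788.
From dC/dt = 0: 0.000351·788 - 0.0939 = 0.016P*, so P* = 0.183/0.016 = 11.4.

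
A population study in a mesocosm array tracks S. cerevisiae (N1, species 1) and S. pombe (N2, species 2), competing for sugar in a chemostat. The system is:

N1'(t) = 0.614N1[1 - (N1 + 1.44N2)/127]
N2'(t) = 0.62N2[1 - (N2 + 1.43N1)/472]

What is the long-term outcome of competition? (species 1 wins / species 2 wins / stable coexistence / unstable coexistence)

species 2 excludes species 1

Compare the nullcline intercepts: K1/α12 = 127/1.44 = 88.2 < K2 = 472; K2/α21 = 472/1.43 = 330 > K1 = 127.
Since the inequalities point opposite ways, species 2 can invade but species 1 cannot.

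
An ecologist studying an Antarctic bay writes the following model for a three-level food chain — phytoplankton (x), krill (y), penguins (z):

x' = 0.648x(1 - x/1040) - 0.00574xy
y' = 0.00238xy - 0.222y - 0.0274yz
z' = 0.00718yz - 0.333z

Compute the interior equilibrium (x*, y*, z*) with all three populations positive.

From dz/dt = 0: 0.00718y* = 0.333, so y* = 46.4.
From dx/dt = 0: 0.648(1 - x*/1040) = 0.00574·46.4, giving x* = 1040·(1 - 0.411) = 613.
From dy/dt = 0: 0.00238·613 - 0.222 = 0.0274z*, so z* = 1.24/0.0274 = 45.1.

x* ≈ 613, y* ≈ 46.4, z* ≈ 45.1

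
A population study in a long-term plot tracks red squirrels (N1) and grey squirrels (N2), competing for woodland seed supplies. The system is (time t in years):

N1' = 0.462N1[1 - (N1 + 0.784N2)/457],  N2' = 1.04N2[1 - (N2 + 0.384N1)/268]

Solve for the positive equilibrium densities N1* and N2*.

Setting both brackets to zero gives the nullclines N1 + 0.784N2 = 457 and 0.384N1 + N2 = 268.
Substituting N2 = 268 - 0.384N1 into the first: N1(1 - 0.784·0.384) = 457 - 0.784·268.
So N1* = 247/0.699 = 353, and then N2* = 268 - 0.384·353 = 132.

N1* ≈ 353, N2* ≈ 132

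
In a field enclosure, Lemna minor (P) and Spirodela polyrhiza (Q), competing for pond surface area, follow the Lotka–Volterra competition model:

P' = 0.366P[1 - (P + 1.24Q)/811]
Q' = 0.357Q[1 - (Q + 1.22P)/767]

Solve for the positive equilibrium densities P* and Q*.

Setting both brackets to zero gives the nullclines P + 1.24Q = 811 and 1.22P + Q = 767.
Substituting Q = 767 - 1.22P into the first: P(1 - 1.24·1.22) = 811 - 1.24·767.
So P* = -140/-0.513 = 273, and then Q* = 767 - 1.22·273 = 434.

P* ≈ 273, Q* ≈ 434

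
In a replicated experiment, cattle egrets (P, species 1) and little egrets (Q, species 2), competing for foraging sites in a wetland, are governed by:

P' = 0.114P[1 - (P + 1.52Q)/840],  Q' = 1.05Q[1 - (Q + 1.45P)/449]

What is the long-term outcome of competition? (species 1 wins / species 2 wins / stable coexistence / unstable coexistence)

species 1 excludes species 2

Compare the nullcline intercepts: K1/α12 = 840/1.52 = 553 > K2 = 449; K2/α21 = 449/1.45 = 310 < K1 = 840.
Since the inequalities point opposite ways, species 1 can invade but species 2 cannot.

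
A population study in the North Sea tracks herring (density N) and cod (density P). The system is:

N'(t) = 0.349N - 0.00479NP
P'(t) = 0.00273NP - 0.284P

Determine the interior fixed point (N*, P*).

N* ≈ 104, P* ≈ 72.9

Set dP/dt = 0 with P > 0: 0.00273N - 0.284 = 0, so N* = 0.284/0.00273 = 104.
Set dN/dt = 0 with N > 0: 0.349 - 0.00479P = 0, so P* = 0.349/0.00479 = 72.9.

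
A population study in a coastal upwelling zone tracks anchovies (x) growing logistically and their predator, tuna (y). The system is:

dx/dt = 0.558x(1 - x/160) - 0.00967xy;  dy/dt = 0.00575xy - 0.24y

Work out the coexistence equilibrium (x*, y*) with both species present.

From dy/dt = 0 with y > 0: 0.00575x* = 0.24, so x* = 41.7.
Substitute into dx/dt = 0: 0.558(1 - 41.7/160) = 0.00967y*.
The bracket is 0.739, giving y* = 0.412/0.00967 = 42.7.

x* ≈ 41.7, y* ≈ 42.7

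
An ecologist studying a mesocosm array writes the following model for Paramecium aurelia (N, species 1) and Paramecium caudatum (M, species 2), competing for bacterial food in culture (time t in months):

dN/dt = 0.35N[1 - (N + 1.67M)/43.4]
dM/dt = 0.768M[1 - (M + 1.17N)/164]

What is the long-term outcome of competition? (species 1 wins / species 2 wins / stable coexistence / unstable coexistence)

Compare the nullcline intercepts: K1/α12 = 43.4/1.67 = 26 < K2 = 164; K2/α21 = 164/1.17 = 140 > K1 = 43.4.
Since the inequalities point opposite ways, species 2 can invade but species 1 cannot.

species 2 excludes species 1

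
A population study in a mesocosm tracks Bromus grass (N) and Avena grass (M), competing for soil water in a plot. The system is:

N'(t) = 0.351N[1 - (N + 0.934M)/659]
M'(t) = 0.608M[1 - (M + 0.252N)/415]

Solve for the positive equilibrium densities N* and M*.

N* ≈ 355, M* ≈ 326

Setting both brackets to zero gives the nullclines N + 0.934M = 659 and 0.252N + M = 415.
Substituting M = 415 - 0.252N into the first: N(1 - 0.934·0.252) = 659 - 0.934·415.
So N* = 271/0.765 = 355, and then M* = 415 - 0.252·355 = 326.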